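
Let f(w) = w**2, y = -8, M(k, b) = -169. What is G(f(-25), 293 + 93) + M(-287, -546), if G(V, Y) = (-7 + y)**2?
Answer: 56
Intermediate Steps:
G(V, Y) = 225 (G(V, Y) = (-7 - 8)**2 = (-15)**2 = 225)
G(f(-25), 293 + 93) + M(-287, -546) = 225 - 169 = 56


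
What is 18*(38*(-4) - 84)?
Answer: -4248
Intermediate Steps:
18*(38*(-4) - 84) = 18*(-152 - 84) = 18*(-236) = -4248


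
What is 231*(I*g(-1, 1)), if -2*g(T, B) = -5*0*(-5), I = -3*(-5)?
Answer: 0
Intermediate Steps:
I = 15
g(T, B) = 0 (g(T, B) = -(-5*0)*(-5)/2 = -0*(-5) = -½*0 = 0)
231*(I*g(-1, 1)) = 231*(15*0) = 231*0 = 0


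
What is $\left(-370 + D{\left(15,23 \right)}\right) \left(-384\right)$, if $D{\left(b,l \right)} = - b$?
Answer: $147840$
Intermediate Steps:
$\left(-370 + D{\left(15,23 \right)}\right) \left(-384\right) = \left(-370 - 15\right) \left(-384\right) = \left(-385\right) \left(-384\right) = 147840$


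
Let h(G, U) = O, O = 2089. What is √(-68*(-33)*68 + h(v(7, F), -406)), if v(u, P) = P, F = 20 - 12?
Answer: √154681 ≈ 393.29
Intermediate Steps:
F = 8
h(G, U) = 2089
√(-68*(-33)*68 + h(v(7, F), -406)) = √(-68*(-33)*68 + 2089) = √(2244*68 + 2089) = √(152592 + 2089) = √154681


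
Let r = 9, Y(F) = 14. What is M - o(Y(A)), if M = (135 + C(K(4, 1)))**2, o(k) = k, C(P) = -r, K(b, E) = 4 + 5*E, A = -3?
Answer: 15862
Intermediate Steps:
C(P) = -9 (C(P) = -1*9 = -9)
M = 15876 (M = (135 - 9)**2 = 126**2 = 15876)
M - o(Y(A)) = 15876 - 1*14 = 15876 - 14 = 15862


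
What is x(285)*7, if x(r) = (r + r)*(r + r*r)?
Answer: 325224900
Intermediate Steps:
x(r) = 2*r*(r + r²) (x(r) = (2*r)*(r + r²) = 2*r*(r + r²))
x(285)*7 = (2*285²*(1 + 285))*7 = (2*81225*286)*7 = 46460700*7 = 325224900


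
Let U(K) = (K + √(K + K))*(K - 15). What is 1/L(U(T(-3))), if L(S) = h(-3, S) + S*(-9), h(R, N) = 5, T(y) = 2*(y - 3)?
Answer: -2911/9891097 - 486*I*√6/9891097 ≈ -0.0002943 - 0.00012036*I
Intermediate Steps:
T(y) = -6 + 2*y (T(y) = 2*(-3 + y) = -6 + 2*y)
U(K) = (-15 + K)*(K + √2*√K) (U(K) = (K + √(2*K))*(-15 + K) = (K + √2*√K)*(-15 + K) = (-15 + K)*(K + √2*√K))
L(S) = 5 - 9*S (L(S) = 5 + S*(-9) = 5 - 9*S)
1/L(U(T(-3))) = 1/(5 - 9*((-6 + 2*(-3))² - 15*(-6 + 2*(-3)) + √2*(-6 + 2*(-3))^(3/2) - 15*√2*√(-6 + 2*(-3)))) = 1/(5 - 9*((-6 - 6)² - 15*(-6 - 6) + √2*(-6 - 6)^(3/2) - 15*√2*√(-6 - 6))) = 1/(5 - 9*((-12)² - 15*(-12) + √2*(-12)^(3/2) - 15*√2*√(-12))) = 1/(5 - 9*(144 + 180 + √2*(-24*I*√3) - 15*√2*2*I*√3)) = 1/(5 - 9*(144 + 180 - 24*I*√6 - 30*I*√6)) = 1/(5 - 9*(324 - 54*I*√6)) = 1/(5 + (-2916 + 486*I*√6)) = 1/(-2911 + 486*I*√6)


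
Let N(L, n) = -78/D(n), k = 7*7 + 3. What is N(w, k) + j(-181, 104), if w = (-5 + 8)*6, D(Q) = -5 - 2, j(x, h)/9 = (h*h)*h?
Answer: 70866510/7 ≈ 1.0124e+7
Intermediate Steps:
j(x, h) = 9*h**3 (j(x, h) = 9*((h*h)*h) = 9*(h**2*h) = 9*h**3)
D(Q) = -7
k = 52 (k = 49 + 3 = 52)
w = 18 (w = 3*6 = 18)
N(L, n) = 78/7 (N(L, n) = -78/(-7) = -78*(-1/7) = 78/7)
N(w, k) + j(-181, 104) = 78/7 + 9*104**3 = 78/7 + 9*1124864 = 78/7 + 10123776 = 70866510/7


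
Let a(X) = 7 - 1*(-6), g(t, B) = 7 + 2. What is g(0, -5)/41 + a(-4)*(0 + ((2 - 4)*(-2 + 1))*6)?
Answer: 6405/41 ≈ 156.22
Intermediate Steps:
g(t, B) = 9
a(X) = 13 (a(X) = 7 + 6 = 13)
g(0, -5)/41 + a(-4)*(0 + ((2 - 4)*(-2 + 1))*6) = 9/41 + 13*(0 + ((2 - 4)*(-2 + 1))*6) = 9*(1/41) + 13*(0 - 2*(-1)*6) = 9/41 + 13*(0 + 2*6) = 9/41 + 13*(0 + 12) = 9/41 + 13*12 = 9/41 + 156 = 6405/41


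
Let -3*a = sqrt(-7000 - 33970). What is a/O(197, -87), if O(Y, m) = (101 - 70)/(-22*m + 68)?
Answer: -1982*I*sqrt(40970)/93 ≈ -4313.7*I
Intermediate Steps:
O(Y, m) = 31/(68 - 22*m)
a = -I*sqrt(40970)/3 (a = -sqrt(-7000 - 33970)/3 = -I*sqrt(40970)/3 ≈ -67.47*I)
a/O(197, -87) = (-I*sqrt(40970)/3)/((-31/(-68 + 22*(-87)))) = (-I*sqrt(40970)/3)/((-31/(-68 - 1914))) = (-I*sqrt(40970)/3)/((-31/(-1982))) = (-I*sqrt(40970)/3)/((-31*(-1/1982))) = (-I*sqrt(40970)/3)/(31/1982) = -I*sqrt(40970)/3*(1982/31) = -1982*I*sqrt(40970)/93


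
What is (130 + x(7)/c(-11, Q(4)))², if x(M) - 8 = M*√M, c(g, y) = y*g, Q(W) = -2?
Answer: 747797/44 + 10038*√7/121 ≈ 17215.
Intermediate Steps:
c(g, y) = g*y
x(M) = 8 + M^(3/2) (x(M) = 8 + M*√M = 8 + M^(3/2))
(130 + x(7)/c(-11, Q(4)))² = (130 + (8 + 7^(3/2))/((-11*(-2))))² = (130 + (8 + 7*√7)/22)² = (130 + (8 + 7*√7)*(1/22))² = (130 + (4/11 + 7*√7/22))² = (1434/11 + 7*√7/22)²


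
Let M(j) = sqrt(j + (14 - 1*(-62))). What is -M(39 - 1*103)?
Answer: -2*sqrt(3) ≈ -3.4641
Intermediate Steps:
M(j) = sqrt(76 + j) (M(j) = sqrt(j + (14 + 62)) = sqrt(j + 76) = sqrt(76 + j))
-M(39 - 1*103) = -sqrt(76 + (39 - 1*103)) = -sqrt(76 + (39 - 103)) = -sqrt(76 - 64) = -sqrt(12) = -2*sqrt(3)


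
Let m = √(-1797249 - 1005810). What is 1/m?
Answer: -I*√311451/934353 ≈ -0.00059729*I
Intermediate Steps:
m = 3*I*√311451 (m = √(-2803059) = 3*I*√311451 ≈ 1674.2*I)
1/m = 1/(3*I*√311451) = -I*√311451/934353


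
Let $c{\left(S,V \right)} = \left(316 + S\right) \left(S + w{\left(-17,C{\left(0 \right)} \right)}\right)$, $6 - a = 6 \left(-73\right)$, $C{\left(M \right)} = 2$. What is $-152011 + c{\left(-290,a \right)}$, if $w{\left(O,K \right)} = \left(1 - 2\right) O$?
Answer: $-159109$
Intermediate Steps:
$a = 444$ ($a = 6 - 6 \left(-73\right) = 6 - -438 = 6 + 438 = 444$)
$w{\left(O,K \right)} = - O$
$c{\left(S,V \right)} = \left(17 + S\right) \left(316 + S\right)$ ($c{\left(S,V \right)} = \left(316 + S\right) \left(S - -17\right) = \left(316 + S\right) \left(S + 17\right) = \left(316 + S\right) \left(17 + S\right) = \left(17 + S\right) \left(316 + S\right)$)
$-152011 + c{\left(-290,a \right)} = -152011 + \left(5372 + \left(-290\right)^{2} + 333 \left(-290\right)\right) = -152011 + \left(5372 + 84100 - 96570\right) = -152011 - 7098 = -159109$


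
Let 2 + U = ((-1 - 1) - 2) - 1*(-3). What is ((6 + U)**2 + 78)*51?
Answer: 4437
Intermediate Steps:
U = -3 (U = -2 + (((-1 - 1) - 2) - 1*(-3)) = -2 + ((-2 - 2) + 3) = -2 + (-4 + 3) = -2 - 1 = -3)
((6 + U)**2 + 78)*51 = ((6 - 3)**2 + 78)*51 = (3**2 + 78)*51 = (9 + 78)*51 = 87*51 = 4437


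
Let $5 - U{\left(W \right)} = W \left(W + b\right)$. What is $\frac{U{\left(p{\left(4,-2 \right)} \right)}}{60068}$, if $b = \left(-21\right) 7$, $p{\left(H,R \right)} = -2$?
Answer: $- \frac{293}{60068} \approx -0.0048778$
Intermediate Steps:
$b = -147$
$U{\left(W \right)} = 5 - W \left(-147 + W\right)$ ($U{\left(W \right)} = 5 - W \left(W - 147\right) = 5 - W \left(-147 + W\right)$)
$\frac{U{\left(p{\left(4,-2 \right)} \right)}}{60068} = \frac{5 - \left(-2\right)^{2} + 147 \left(-2\right)}{60068} = \left(5 - 4 - 294\right) \frac{1}{60068} = \left(-293\right) \frac{1}{60068} = - \frac{293}{60068}$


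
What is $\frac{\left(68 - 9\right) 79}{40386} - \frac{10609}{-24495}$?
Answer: $\frac{180875423}{329751690} \approx 0.54852$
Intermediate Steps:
$\frac{\left(68 - 9\right) 79}{40386} - \frac{10609}{-24495} = \left(68 - 9\right) 79 \cdot \frac{1}{40386} - - \frac{10609}{24495} = 59 \cdot 79 \cdot \frac{1}{40386} + \frac{10609}{24495} = 4661 \cdot \frac{1}{40386} + \frac{10609}{24495} = \frac{4661}{40386} + \frac{10609}{24495} = \frac{180875423}{329751690}$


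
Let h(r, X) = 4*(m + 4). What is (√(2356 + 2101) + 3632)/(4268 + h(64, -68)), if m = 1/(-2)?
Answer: 1816/2141 + √4457/4282 ≈ 0.86379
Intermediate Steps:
m = -½ ≈ -0.50000
h(r, X) = 14 (h(r, X) = 4*(-½ + 4) = 4*(7/2) = 14)
(√(2356 + 2101) + 3632)/(4268 + h(64, -68)) = (√(2356 + 2101) + 3632)/(4268 + 14) = (√4457 + 3632)/4282 = (3632 + √4457)*(1/4282) = 1816/2141 + √4457/4282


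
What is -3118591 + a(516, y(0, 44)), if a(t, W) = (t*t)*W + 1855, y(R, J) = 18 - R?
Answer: 1675872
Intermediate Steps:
a(t, W) = 1855 + W*t**2 (a(t, W) = t**2*W + 1855 = W*t**2 + 1855 = 1855 + W*t**2)
-3118591 + a(516, y(0, 44)) = -3118591 + (1855 + (18 - 1*0)*516**2) = -3118591 + (1855 + (18 + 0)*266256) = -3118591 + (1855 + 18*266256) = -3118591 + (1855 + 4792608) = -3118591 + 4794463 = 1675872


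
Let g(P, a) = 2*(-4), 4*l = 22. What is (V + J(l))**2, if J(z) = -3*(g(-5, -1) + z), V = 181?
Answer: 142129/4 ≈ 35532.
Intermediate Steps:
l = 11/2 (l = (1/4)*22 = 11/2 ≈ 5.5000)
g(P, a) = -8
J(z) = 24 - 3*z (J(z) = -3*(-8 + z) = 24 - 3*z)
(V + J(l))**2 = (181 + (24 - 3*11/2))**2 = (181 + (24 - 33/2))**2 = (181 + 15/2)**2 = (377/2)**2 = 142129/4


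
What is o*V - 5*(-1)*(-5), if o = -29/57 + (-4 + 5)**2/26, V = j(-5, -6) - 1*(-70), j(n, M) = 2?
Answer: -14539/247 ≈ -58.862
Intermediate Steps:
V = 72 (V = 2 - 1*(-70) = 2 + 70 = 72)
o = -697/1482 (o = -29*1/57 + 1**2*(1/26) = -29/57 + 1*(1/26) = -29/57 + 1/26 = -697/1482 ≈ -0.47031)
o*V - 5*(-1)*(-5) = -697/1482*72 - 5*(-1)*(-5) = -8364/247 + 5*(-5) = -8364/247 - 25 = -14539/247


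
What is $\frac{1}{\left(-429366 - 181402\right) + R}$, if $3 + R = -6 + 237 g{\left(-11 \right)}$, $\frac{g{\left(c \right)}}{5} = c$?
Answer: $- \frac{1}{623812} \approx -1.603 \cdot 10^{-6}$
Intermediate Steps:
$g{\left(c \right)} = 5 c$
$R = -13044$ ($R = -3 + \left(-6 + 237 \cdot 5 \left(-11\right)\right) = -3 + \left(-6 + 237 \left(-55\right)\right) = -3 - 13041 = -13044$)
$\frac{1}{\left(-429366 - 181402\right) + R} = \frac{1}{\left(-429366 - 181402\right) - 13044} = \frac{1}{-610768 - 13044} = \frac{1}{-623812} = - \frac{1}{623812}$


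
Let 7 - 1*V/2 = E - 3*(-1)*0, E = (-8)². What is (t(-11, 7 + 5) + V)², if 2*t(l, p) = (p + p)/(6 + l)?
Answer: 338724/25 ≈ 13549.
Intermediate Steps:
E = 64
t(l, p) = p/(6 + l) (t(l, p) = ((p + p)/(6 + l))/2 = ((2*p)/(6 + l))/2 = (2*p/(6 + l))/2 = p/(6 + l))
V = -114 (V = 14 - 2*(64 - 3*(-1)*0) = 14 - 2*(64 - (-3)*0) = 14 - 2*(64 - 1*0) = 14 - 2*(64 + 0) = 14 - 2*64 = 14 - 128 = -114)
(t(-11, 7 + 5) + V)² = ((7 + 5)/(6 - 11) - 114)² = (12/(-5) - 114)² = (12*(-⅕) - 114)² = (-12/5 - 114)² = (-582/5)² = 338724/25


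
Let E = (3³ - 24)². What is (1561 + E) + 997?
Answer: 2567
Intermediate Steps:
E = 9 (E = (27 - 24)² = 3² = 9)
(1561 + E) + 997 = (1561 + 9) + 997 = 1570 + 997 = 2567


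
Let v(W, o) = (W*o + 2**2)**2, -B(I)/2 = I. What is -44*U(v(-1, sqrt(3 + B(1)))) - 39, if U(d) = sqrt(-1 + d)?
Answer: -39 - 88*sqrt(2) ≈ -163.45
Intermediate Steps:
B(I) = -2*I
v(W, o) = (4 + W*o)**2 (v(W, o) = (W*o + 4)**2 = (4 + W*o)**2)
-44*U(v(-1, sqrt(3 + B(1)))) - 39 = -44*sqrt(-1 + (4 - sqrt(3 - 2*1))**2) - 39 = -44*sqrt(-1 + (4 - sqrt(3 - 2))**2) - 39 = -44*sqrt(-1 + (4 - sqrt(1))**2) - 39 = -44*sqrt(-1 + (4 - 1*1)**2) - 39 = -44*sqrt(-1 + (4 - 1)**2) - 39 = -44*sqrt(-1 + 3**2) - 39 = -44*sqrt(-1 + 9) - 39 = -88*sqrt(2) - 39 = -39 - 88*sqrt(2)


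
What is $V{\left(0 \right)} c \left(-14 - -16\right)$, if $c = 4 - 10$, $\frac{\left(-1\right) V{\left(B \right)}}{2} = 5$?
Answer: $120$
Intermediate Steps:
$V{\left(B \right)} = -10$ ($V{\left(B \right)} = \left(-2\right) 5 = -10$)
$c = -6$
$V{\left(0 \right)} c \left(-14 - -16\right) = \left(-10\right) \left(-6\right) \left(-14 - -16\right) = 60 \left(-14 + 16\right) = 60 \cdot 2 = 120$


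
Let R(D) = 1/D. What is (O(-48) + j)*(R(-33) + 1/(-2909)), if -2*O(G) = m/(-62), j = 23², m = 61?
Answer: -96581447/5951814 ≈ -16.227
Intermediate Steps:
j = 529
O(G) = 61/124 (O(G) = -61/(2*(-62)) = -61*(-1)/(2*62) = -½*(-61/62) = 61/124)
(O(-48) + j)*(R(-33) + 1/(-2909)) = (61/124 + 529)*(1/(-33) + 1/(-2909)) = 65657*(-1/33 - 1/2909)/124 = (65657/124)*(-2942/95997) = -96581447/5951814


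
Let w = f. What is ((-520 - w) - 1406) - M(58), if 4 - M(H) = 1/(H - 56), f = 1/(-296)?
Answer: -571131/296 ≈ -1929.5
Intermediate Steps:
f = -1/296 ≈ -0.0033784
M(H) = 4 - 1/(-56 + H) (M(H) = 4 - 1/(H - 56) = 4 - 1/(-56 + H))
w = -1/296 ≈ -0.0033784
((-520 - w) - 1406) - M(58) = ((-520 - 1*(-1/296)) - 1406) - (-225 + 4*58)/(-56 + 58) = ((-520 + 1/296) - 1406) - (-225 + 232)/2 = (-153919/296 - 1406) - 7/2 = -570095/296 - 1*7/2 = -570095/296 - 7/2 = -571131/296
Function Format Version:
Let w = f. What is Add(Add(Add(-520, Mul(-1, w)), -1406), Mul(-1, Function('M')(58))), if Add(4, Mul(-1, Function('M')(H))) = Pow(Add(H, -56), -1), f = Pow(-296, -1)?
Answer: Rational(-571131, 296) ≈ -1929.5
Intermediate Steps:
f = Rational(-1, 296) ≈ -0.0033784
Function('M')(H) = Add(4, Mul(-1, Pow(Add(-56, H), -1))) (Function('M')(H) = Add(4, Mul(-1, Pow(Add(H, -56), -1))) = Add(4, Mul(-1, Pow(Add(-56, H), -1))))
w = Rational(-1, 296) ≈ -0.0033784
Add(Add(Add(-520, Mul(-1, w)), -1406), Mul(-1, Function('M')(58))) = Add(Add(Add(-520, Mul(-1, Rational(-1, 296))), -1406), Mul(-1, Mul(Pow(Add(-56, 58), -1), Add(-225, Mul(4, 58))))) = Add(Add(Add(-520, Rational(1, 296)), -1406), Mul(-1, Mul(Pow(2, -1), Add(-225, 232)))) = Add(Add(Rational(-153919, 296), -1406), Mul(-1, Mul(Rational(1, 2), 7))) = Add(Rational(-570095, 296), Mul(-1, Rational(7, 2))) = Add(Rational(-570095, 296), Rational(-7, 2)) = Rational(-571131, 296)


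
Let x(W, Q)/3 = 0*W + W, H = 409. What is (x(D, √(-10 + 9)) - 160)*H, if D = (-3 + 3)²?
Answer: -65440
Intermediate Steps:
D = 0 (D = 0² = 0)
x(W, Q) = 3*W (x(W, Q) = 3*(0*W + W) = 3*(0 + W) = 3*W)
(x(D, √(-10 + 9)) - 160)*H = (3*0 - 160)*409 = (0 - 160)*409 = -160*409 = -65440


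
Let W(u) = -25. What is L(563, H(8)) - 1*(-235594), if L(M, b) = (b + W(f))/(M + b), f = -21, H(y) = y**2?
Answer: 49239159/209 ≈ 2.3559e+5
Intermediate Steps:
L(M, b) = (-25 + b)/(M + b) (L(M, b) = (b - 25)/(M + b) = (-25 + b)/(M + b))
L(563, H(8)) - 1*(-235594) = (-25 + 8**2)/(563 + 8**2) - 1*(-235594) = (-25 + 64)/(563 + 64) + 235594 = 39/627 + 235594 = (1/627)*39 + 235594 = 13/209 + 235594 = 49239159/209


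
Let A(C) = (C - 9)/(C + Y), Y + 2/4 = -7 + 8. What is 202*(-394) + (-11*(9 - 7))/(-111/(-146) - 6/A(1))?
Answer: -87639236/1101 ≈ -79600.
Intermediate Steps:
Y = ½ (Y = -½ + (-7 + 8) = -½ + 1 = ½ ≈ 0.50000)
A(C) = (-9 + C)/(½ + C) (A(C) = (C - 9)/(C + ½) = (-9 + C)/(½ + C))
202*(-394) + (-11*(9 - 7))/(-111/(-146) - 6/A(1)) = 202*(-394) + (-11*(9 - 7))/(-111/(-146) - 6*(1 + 2*1)/(2*(-9 + 1))) = -79588 + (-11*2)/(-111*(-1/146) - 6/(2*(-8)/(1 + 2))) = -79588 - 22/(111/146 - 6/(2*(-8)/3)) = -79588 - 22/(111/146 - 6/(2*(⅓)*(-8))) = -79588 - 22/(111/146 - 6/(-16/3)) = -79588 - 22/(111/146 - 6*(-3/16)) = -79588 - 22/(111/146 + 9/8) = -79588 - 22/1101/584 = -79588 - 22*584/1101 = -79588 - 12848/1101 = -87639236/1101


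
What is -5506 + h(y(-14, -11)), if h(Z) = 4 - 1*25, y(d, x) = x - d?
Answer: -5527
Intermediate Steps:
h(Z) = -21 (h(Z) = 4 - 25 = -21)
-5506 + h(y(-14, -11)) = -5506 - 21 = -5527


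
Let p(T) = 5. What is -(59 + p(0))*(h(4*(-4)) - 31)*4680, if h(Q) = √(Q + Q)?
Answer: 9285120 - 1198080*I*√2 ≈ 9.2851e+6 - 1.6943e+6*I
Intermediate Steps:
h(Q) = √2*√Q (h(Q) = √(2*Q) = √2*√Q)
-(59 + p(0))*(h(4*(-4)) - 31)*4680 = -(59 + 5)*(√2*√(4*(-4)) - 31)*4680 = -64*(√2*√(-16) - 31)*4680 = -64*(√2*(4*I) - 31)*4680 = -64*(4*I*√2 - 31)*4680 = -64*(-31 + 4*I*√2)*4680 = -(-1984 + 256*I*√2)*4680 = -(-9285120 + 1198080*I*√2) = 9285120 - 1198080*I*√2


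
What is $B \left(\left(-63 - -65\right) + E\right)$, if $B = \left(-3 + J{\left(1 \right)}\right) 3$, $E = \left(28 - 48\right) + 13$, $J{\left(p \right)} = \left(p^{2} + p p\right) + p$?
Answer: $0$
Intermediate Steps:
$J{\left(p \right)} = p + 2 p^{2}$ ($J{\left(p \right)} = \left(p^{2} + p^{2}\right) + p = 2 p^{2} + p = p + 2 p^{2}$)
$E = -7$ ($E = -20 + 13 = -7$)
$B = 0$ ($B = \left(-3 + 1 \left(1 + 2 \cdot 1\right)\right) 3 = \left(-3 + 1 \left(1 + 2\right)\right) 3 = \left(-3 + 1 \cdot 3\right) 3 = \left(-3 + 3\right) 3 = 0 \cdot 3 = 0$)
$B \left(\left(-63 - -65\right) + E\right) = 0 \left(\left(-63 - -65\right) - 7\right) = 0 \left(\left(-63 + 65\right) - 7\right) = 0 \left(2 - 7\right) = 0 \left(-5\right) = 0$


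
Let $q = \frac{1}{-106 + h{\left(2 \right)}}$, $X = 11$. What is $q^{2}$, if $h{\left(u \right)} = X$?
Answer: $\frac{1}{9025} \approx 0.0001108$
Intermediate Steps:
$h{\left(u \right)} = 11$
$q = - \frac{1}{95}$ ($q = \frac{1}{-106 + 11} = \frac{1}{-95} = - \frac{1}{95} \approx -0.010526$)
$q^{2} = \left(- \frac{1}{95}\right)^{2} = \frac{1}{9025}$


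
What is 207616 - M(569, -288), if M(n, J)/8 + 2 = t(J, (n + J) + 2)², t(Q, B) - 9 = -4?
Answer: 207432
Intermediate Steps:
t(Q, B) = 5 (t(Q, B) = 9 - 4 = 5)
M(n, J) = 184 (M(n, J) = -16 + 8*5² = -16 + 8*25 = -16 + 200 = 184)
207616 - M(569, -288) = 207616 - 1*184 = 207616 - 184 = 207432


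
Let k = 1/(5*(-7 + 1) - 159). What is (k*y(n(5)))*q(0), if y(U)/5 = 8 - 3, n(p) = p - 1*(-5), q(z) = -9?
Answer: 25/21 ≈ 1.1905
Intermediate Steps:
n(p) = 5 + p (n(p) = p + 5 = 5 + p)
y(U) = 25 (y(U) = 5*(8 - 3) = 5*5 = 25)
k = -1/189 (k = 1/(5*(-6) - 159) = 1/(-30 - 159) = 1/(-189) = -1/189 ≈ -0.0052910)
(k*y(n(5)))*q(0) = -1/189*25*(-9) = -25/189*(-9) = 25/21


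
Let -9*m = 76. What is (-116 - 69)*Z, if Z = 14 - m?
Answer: -37370/9 ≈ -4152.2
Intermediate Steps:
m = -76/9 (m = -⅑*76 = -76/9 ≈ -8.4444)
Z = 202/9 (Z = 14 - 1*(-76/9) = 14 + 76/9 = 202/9 ≈ 22.444)
(-116 - 69)*Z = (-116 - 69)*(202/9) = -185*202/9 = -37370/9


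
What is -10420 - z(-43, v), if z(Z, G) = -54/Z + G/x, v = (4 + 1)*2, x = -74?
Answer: -16580003/1591 ≈ -10421.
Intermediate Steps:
v = 10 (v = 5*2 = 10)
z(Z, G) = -54/Z - G/74 (z(Z, G) = -54/Z + G/(-74) = -54/Z + G*(-1/74) = -54/Z - G/74)
-10420 - z(-43, v) = -10420 - (-54/(-43) - 1/74*10) = -10420 - (-54*(-1/43) - 5/37) = -10420 - (54/43 - 5/37) = -10420 - 1*1783/1591 = -10420 - 1783/1591 = -16580003/1591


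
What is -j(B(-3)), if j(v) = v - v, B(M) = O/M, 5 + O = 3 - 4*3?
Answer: 0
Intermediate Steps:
O = -14 (O = -5 + (3 - 4*3) = -5 + (3 - 12) = -5 - 9 = -14)
B(M) = -14/M
j(v) = 0
-j(B(-3)) = -1*0 = 0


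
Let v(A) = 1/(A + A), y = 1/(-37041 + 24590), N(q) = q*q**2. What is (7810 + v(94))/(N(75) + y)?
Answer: 18281566731/987519937312 ≈ 0.018513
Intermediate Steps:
N(q) = q**3
y = -1/12451 (y = 1/(-12451) = -1/12451 ≈ -8.0315e-5)
v(A) = 1/(2*A)
(7810 + v(94))/(N(75) + y) = (7810 + (1/2)/94)/(75**3 - 1/12451) = (7810 + (1/2)*(1/94))/(421875 - 1/12451) = (7810 + 1/188)/(5252765624/12451) = (1468281/188)*(12451/5252765624) = 18281566731/987519937312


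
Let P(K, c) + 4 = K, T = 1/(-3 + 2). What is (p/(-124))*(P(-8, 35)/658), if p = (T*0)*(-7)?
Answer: 0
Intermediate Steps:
T = -1 (T = 1/(-1) = -1)
p = 0 (p = -1*0*(-7) = 0*(-7) = 0)
P(K, c) = -4 + K
(p/(-124))*(P(-8, 35)/658) = (0/(-124))*((-4 - 8)/658) = (0*(-1/124))*(-12*1/658) = 0*(-6/329) = 0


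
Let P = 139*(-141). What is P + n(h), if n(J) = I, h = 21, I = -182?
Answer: -19781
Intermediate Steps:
n(J) = -182
P = -19599
P + n(h) = -19599 - 182 = -19781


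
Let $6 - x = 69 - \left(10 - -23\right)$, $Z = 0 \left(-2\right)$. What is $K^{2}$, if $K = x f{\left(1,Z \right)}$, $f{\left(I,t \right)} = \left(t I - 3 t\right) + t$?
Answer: $0$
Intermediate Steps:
$Z = 0$
$f{\left(I,t \right)} = - 2 t + I t$ ($f{\left(I,t \right)} = \left(I t - 3 t\right) + t = \left(- 3 t + I t\right) + t = - 2 t + I t$)
$x = -30$ ($x = 6 - \left(69 - \left(10 - -23\right)\right) = 6 - \left(69 - \left(10 + 23\right)\right) = 6 - \left(69 - 33\right) = 6 - 36 = -30$)
$K = 0$ ($K = - 30 \cdot 0 \left(-2 + 1\right) = - 30 \cdot 0 \left(-1\right) = \left(-30\right) 0 = 0$)
$K^{2} = 0^{2} = 0$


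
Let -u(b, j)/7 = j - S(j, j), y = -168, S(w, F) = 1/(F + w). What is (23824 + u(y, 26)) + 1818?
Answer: 1323927/52 ≈ 25460.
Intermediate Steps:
u(b, j) = -7*j + 7/(2*j) (u(b, j) = -7*(j - 1/(j + j)) = -7*(j - 1/(2*j)) = -7*j + 7/(2*j))
(23824 + u(y, 26)) + 1818 = (23824 + (-7*26 + (7/2)/26)) + 1818 = (23824 + (-182 + (7/2)*(1/26))) + 1818 = (23824 + (-182 + 7/52)) + 1818 = (23824 - 9457/52) + 1818 = 1229391/52 + 1818 = 1323927/52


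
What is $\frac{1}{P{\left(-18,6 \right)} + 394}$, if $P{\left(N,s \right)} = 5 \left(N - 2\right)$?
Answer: $\frac{1}{294} \approx 0.0034014$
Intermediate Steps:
$P{\left(N,s \right)} = -10 + 5 N$ ($P{\left(N,s \right)} = 5 \left(-2 + N\right) = -10 + 5 N$)
$\frac{1}{P{\left(-18,6 \right)} + 394} = \frac{1}{\left(-10 + 5 \left(-18\right)\right) + 394} = \frac{1}{\left(-10 - 90\right) + 394} = \frac{1}{-100 + 394} = \frac{1}{294}$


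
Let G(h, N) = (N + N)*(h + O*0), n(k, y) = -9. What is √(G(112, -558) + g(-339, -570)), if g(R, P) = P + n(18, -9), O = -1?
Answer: I*√125571 ≈ 354.36*I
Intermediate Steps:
G(h, N) = 2*N*h (G(h, N) = (N + N)*(h - 1*0) = (2*N)*(h + 0) = (2*N)*h = 2*N*h)
g(R, P) = -9 + P (g(R, P) = P - 9 = -9 + P)
√(G(112, -558) + g(-339, -570)) = √(2*(-558)*112 + (-9 - 570)) = √(-124992 - 579) = √(-125571) = I*√125571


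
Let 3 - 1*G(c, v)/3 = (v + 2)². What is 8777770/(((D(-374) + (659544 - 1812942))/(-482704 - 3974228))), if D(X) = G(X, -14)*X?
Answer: 3260160333470/82933 ≈ 3.9311e+7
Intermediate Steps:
G(c, v) = 9 - 3*(2 + v)² (G(c, v) = 9 - 3*(v + 2)² = 9 - 3*(2 + v)²)
D(X) = -423*X (D(X) = (9 - 3*(2 - 14)²)*X = (9 - 3*(-12)²)*X = (9 - 3*144)*X = (9 - 432)*X = -423*X)
8777770/(((D(-374) + (659544 - 1812942))/(-482704 - 3974228))) = 8777770/(((-423*(-374) + (659544 - 1812942))/(-482704 - 3974228))) = 8777770/(((158202 - 1153398)/(-4456932))) = 8777770/((-995196*(-1/4456932))) = 8777770/(82933/371411) = 8777770*(371411/82933) = 3260160333470/82933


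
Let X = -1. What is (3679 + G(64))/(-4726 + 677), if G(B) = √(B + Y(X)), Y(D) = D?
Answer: -3679/4049 - 3*√7/4049 ≈ -0.91058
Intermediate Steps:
G(B) = √(-1 + B) (G(B) = √(B - 1) = √(-1 + B))
(3679 + G(64))/(-4726 + 677) = (3679 + √(-1 + 64))/(-4726 + 677) = (3679 + √63)/(-4049) = (3679 + 3*√7)*(-1/4049) = -3679/4049 - 3*√7/4049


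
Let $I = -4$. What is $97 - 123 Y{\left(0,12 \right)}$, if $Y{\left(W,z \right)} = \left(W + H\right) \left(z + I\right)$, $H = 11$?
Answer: $-10727$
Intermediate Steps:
$Y{\left(W,z \right)} = \left(-4 + z\right) \left(11 + W\right)$ ($Y{\left(W,z \right)} = \left(W + 11\right) \left(z - 4\right) = \left(11 + W\right) \left(-4 + z\right) = \left(-4 + z\right) \left(11 + W\right)$)
$97 - 123 Y{\left(0,12 \right)} = 97 - 123 \left(-44 - 0 + 11 \cdot 12 + 0 \cdot 12\right) = 97 - 123 \left(-44 + 0 + 132 + 0\right) = 97 - 10824 = -10727$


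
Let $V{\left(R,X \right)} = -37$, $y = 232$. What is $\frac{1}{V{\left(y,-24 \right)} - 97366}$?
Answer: $- \frac{1}{97403} \approx -1.0267 \cdot 10^{-5}$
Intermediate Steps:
$\frac{1}{V{\left(y,-24 \right)} - 97366} = \frac{1}{-37 - 97366} = \frac{1}{-97403} = - \frac{1}{97403}$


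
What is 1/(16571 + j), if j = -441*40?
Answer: -1/1069 ≈ -0.00093545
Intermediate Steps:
j = -17640
1/(16571 + j) = 1/(16571 - 17640) = 1/(-1069) = -1/1069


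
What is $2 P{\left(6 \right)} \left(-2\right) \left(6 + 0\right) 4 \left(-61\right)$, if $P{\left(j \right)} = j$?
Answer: $35136$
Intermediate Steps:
$2 P{\left(6 \right)} \left(-2\right) \left(6 + 0\right) 4 \left(-61\right) = 2 \cdot 6 \left(-2\right) \left(6 + 0\right) 4 \left(-61\right) = 12 \left(-2\right) 6 \cdot 4 \left(-61\right) = \left(-24\right) 24 \left(-61\right) = \left(-576\right) \left(-61\right) = 35136$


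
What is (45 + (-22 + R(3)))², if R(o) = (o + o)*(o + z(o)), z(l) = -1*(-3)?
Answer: 3481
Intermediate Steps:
z(l) = 3
R(o) = 2*o*(3 + o) (R(o) = (o + o)*(o + 3) = (2*o)*(3 + o) = 2*o*(3 + o))
(45 + (-22 + R(3)))² = (45 + (-22 + 2*3*(3 + 3)))² = (45 + (-22 + 2*3*6))² = (45 + (-22 + 36))² = (45 + 14)² = 59² = 3481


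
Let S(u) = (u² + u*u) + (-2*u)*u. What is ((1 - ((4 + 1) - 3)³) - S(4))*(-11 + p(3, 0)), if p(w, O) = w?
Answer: 56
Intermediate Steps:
S(u) = 0 (S(u) = (u² + u²) - 2*u² = 2*u² - 2*u² = 0)
((1 - ((4 + 1) - 3)³) - S(4))*(-11 + p(3, 0)) = ((1 - ((4 + 1) - 3)³) - 1*0)*(-11 + 3) = ((1 - (5 - 3)³) + 0)*(-8) = ((1 - 1*2³) + 0)*(-8) = ((1 - 1*8) + 0)*(-8) = ((1 - 8) + 0)*(-8) = (-7 + 0)*(-8) = -7*(-8) = 56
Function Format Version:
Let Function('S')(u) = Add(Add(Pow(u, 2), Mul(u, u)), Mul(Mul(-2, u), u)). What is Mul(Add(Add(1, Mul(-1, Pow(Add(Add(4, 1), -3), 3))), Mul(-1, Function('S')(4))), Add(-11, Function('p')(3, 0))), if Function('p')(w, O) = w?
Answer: 56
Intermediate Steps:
Function('S')(u) = 0 (Function('S')(u) = Add(Add(Pow(u, 2), Pow(u, 2)), Mul(-2, Pow(u, 2))) = Add(Mul(2, Pow(u, 2)), Mul(-2, Pow(u, 2))) = 0)
Mul(Add(Add(1, Mul(-1, Pow(Add(Add(4, 1), -3), 3))), Mul(-1, Function('S')(4))), Add(-11, Function('p')(3, 0))) = Mul(Add(Add(1, Mul(-1, Pow(Add(Add(4, 1), -3), 3))), Mul(-1, 0)), Add(-11, 3)) = Mul(Add(Add(1, Mul(-1, Pow(Add(5, -3), 3))), 0), -8) = Mul(Add(Add(1, Mul(-1, Pow(2, 3))), 0), -8) = Mul(Add(Add(1, Mul(-1, 8)), 0), -8) = Mul(Add(Add(1, -8), 0), -8) = Mul(Add(-7, 0), -8) = Mul(-7, -8) = 56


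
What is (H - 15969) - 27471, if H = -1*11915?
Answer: -55355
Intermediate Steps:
H = -11915
(H - 15969) - 27471 = (-11915 - 15969) - 27471 = -27884 - 27471 = -55355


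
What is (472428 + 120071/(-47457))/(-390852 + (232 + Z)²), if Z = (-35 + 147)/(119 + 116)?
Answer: -1238138730368125/882707141820132 ≈ -1.4027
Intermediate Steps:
Z = 112/235 ≈ 0.47660
(472428 + 120071/(-47457))/(-390852 + (232 + Z)²) = (472428 + 120071/(-47457))/(-390852 + (232 + 112/235)²) = (472428 + 120071*(-1/47457))/(-390852 + (54632/235)²) = (472428 - 120071/47457)/(-390852 + 2984655424/55225) = 22419895525/(47457*(-18600146276/55225)) = (22419895525/47457)*(-55225/18600146276) = -1238138730368125/882707141820132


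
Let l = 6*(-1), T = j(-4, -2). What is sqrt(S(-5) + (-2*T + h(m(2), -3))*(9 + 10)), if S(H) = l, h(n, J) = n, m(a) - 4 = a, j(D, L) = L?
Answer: 2*sqrt(46) ≈ 13.565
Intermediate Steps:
m(a) = 4 + a
T = -2
l = -6
S(H) = -6
sqrt(S(-5) + (-2*T + h(m(2), -3))*(9 + 10)) = sqrt(-6 + (-2*(-2) + (4 + 2))*(9 + 10)) = sqrt(-6 + (4 + 6)*19) = sqrt(-6 + 10*19) = sqrt(-6 + 190) = sqrt(184) = 2*sqrt(46)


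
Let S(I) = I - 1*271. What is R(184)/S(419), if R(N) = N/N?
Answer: 1/148 ≈ 0.0067568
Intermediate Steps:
R(N) = 1
S(I) = -271 + I (S(I) = I - 271 = -271 + I)
R(184)/S(419) = 1/(-271 + 419) = 1/148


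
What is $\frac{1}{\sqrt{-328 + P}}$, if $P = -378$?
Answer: $- \frac{i \sqrt{706}}{706} \approx - 0.037636 i$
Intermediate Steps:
$\frac{1}{\sqrt{-328 + P}} = \frac{1}{\sqrt{-328 - 378}} = \frac{1}{\sqrt{-706}} = \frac{1}{i \sqrt{706}} = - \frac{i \sqrt{706}}{706}$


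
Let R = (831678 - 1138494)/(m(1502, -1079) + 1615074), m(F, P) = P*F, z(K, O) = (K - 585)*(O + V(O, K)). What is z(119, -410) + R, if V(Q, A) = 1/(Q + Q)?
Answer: 27346718877/143090 ≈ 1.9112e+5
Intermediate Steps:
V(Q, A) = 1/(2*Q)
z(K, O) = (-585 + K)*(O + 1/(2*O)) (z(K, O) = (K - 585)*(O + 1/(2*O)) = (-585 + K)*(O + 1/(2*O)))
m(F, P) = F*P
R = 19176/349 (R = (831678 - 1138494)/(1502*(-1079) + 1615074) = -306816/(-1620658 + 1615074) = -306816/(-5584) = -306816*(-1/5584) = 19176/349 ≈ 54.946)
z(119, -410) + R = (½)*(-585 + 119 + 2*(-410)²*(-585 + 119))/(-410) + 19176/349 = (½)*(-1/410)*(-585 + 119 + 2*168100*(-466)) + 19176/349 = (½)*(-1/410)*(-585 + 119 - 156669200) + 19176/349 = (½)*(-1/410)*(-156669666) + 19176/349 = 78334833/410 + 19176/349 = 27346718877/143090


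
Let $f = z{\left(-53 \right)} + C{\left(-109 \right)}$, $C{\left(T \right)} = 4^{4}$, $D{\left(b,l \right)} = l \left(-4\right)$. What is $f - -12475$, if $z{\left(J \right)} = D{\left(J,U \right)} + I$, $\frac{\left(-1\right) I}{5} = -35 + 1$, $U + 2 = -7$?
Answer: $12937$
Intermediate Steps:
$U = -9$ ($U = -2 - 7 = -9$)
$D{\left(b,l \right)} = - 4 l$
$I = 170$ ($I = - 5 \left(-35 + 1\right) = \left(-5\right) \left(-34\right) = 170$)
$z{\left(J \right)} = 206$ ($z{\left(J \right)} = \left(-4\right) \left(-9\right) + 170 = 36 + 170 = 206$)
$C{\left(T \right)} = 256$
$f = 462$ ($f = 206 + 256 = 462$)
$f - -12475 = 462 - -12475 = 462 + 12475 = 12937$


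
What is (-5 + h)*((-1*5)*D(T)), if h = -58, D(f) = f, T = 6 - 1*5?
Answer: 315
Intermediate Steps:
T = 1 (T = 6 - 5 = 1)
(-5 + h)*((-1*5)*D(T)) = (-5 - 58)*(-1*5*1) = -(-315) = -63*(-5) = 315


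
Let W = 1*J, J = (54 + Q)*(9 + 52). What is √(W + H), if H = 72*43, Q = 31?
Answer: 91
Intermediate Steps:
J = 5185 (J = (54 + 31)*(9 + 52) = 85*61 = 5185)
H = 3096
W = 5185 (W = 1*5185 = 5185)
√(W + H) = √(5185 + 3096) = √8281 = 91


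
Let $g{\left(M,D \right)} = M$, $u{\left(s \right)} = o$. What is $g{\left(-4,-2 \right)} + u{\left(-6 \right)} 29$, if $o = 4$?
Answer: $112$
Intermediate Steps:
$u{\left(s \right)} = 4$
$g{\left(-4,-2 \right)} + u{\left(-6 \right)} 29 = -4 + 4 \cdot 29 = -4 + 116 = 112$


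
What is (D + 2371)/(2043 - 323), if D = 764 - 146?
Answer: 2989/1720 ≈ 1.7378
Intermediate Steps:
D = 618
(D + 2371)/(2043 - 323) = (618 + 2371)/(2043 - 323) = 2989/1720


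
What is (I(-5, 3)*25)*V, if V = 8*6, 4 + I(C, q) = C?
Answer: -10800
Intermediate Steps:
I(C, q) = -4 + C
V = 48
(I(-5, 3)*25)*V = ((-4 - 5)*25)*48 = -9*25*48 = -225*48 = -10800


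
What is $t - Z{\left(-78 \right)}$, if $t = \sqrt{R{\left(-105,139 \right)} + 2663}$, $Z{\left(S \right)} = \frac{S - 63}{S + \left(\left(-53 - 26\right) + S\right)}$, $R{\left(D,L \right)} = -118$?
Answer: $- \frac{3}{5} + \sqrt{2545} \approx 49.848$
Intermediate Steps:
$Z{\left(S \right)} = \frac{-63 + S}{-79 + 2 S}$ ($Z{\left(S \right)} = \frac{-63 + S}{S + \left(-79 + S\right)} = \frac{-63 + S}{-79 + 2 S}$)
$t = \sqrt{2545}$ ($t = \sqrt{-118 + 2663} = \sqrt{2545} \approx 50.448$)
$t - Z{\left(-78 \right)} = \sqrt{2545} - \frac{-63 - 78}{-79 + 2 \left(-78\right)} = \sqrt{2545} - \frac{1}{-79 - 156} \left(-141\right) = \sqrt{2545} - \frac{1}{-235} \left(-141\right) = \sqrt{2545} - \left(- \frac{1}{235}\right) \left(-141\right) = \sqrt{2545} - \frac{3}{5} = - \frac{3}{5} + \sqrt{2545}$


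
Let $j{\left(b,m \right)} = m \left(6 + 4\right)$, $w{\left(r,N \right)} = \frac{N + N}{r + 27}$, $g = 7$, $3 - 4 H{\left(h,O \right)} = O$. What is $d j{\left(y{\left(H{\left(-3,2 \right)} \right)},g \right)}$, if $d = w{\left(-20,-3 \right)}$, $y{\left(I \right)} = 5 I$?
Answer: $-60$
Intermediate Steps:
$H{\left(h,O \right)} = \frac{3}{4} - \frac{O}{4}$
$w{\left(r,N \right)} = \frac{2 N}{27 + r}$
$j{\left(b,m \right)} = 10 m$ ($j{\left(b,m \right)} = m 10 = 10 m$)
$d = - \frac{6}{7}$ ($d = 2 \left(-3\right) \frac{1}{27 - 20} = 2 \left(-3\right) \frac{1}{7} = - \frac{6}{7} \approx -0.85714$)
$d j{\left(y{\left(H{\left(-3,2 \right)} \right)},g \right)} = - \frac{6 \cdot 10 \cdot 7}{7} = \left(- \frac{6}{7}\right) 70 = -60$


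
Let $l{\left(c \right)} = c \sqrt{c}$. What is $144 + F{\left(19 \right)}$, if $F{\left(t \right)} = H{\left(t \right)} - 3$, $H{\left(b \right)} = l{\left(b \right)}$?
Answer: $141 + 19 \sqrt{19} \approx 223.82$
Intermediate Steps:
$l{\left(c \right)} = c^{\frac{3}{2}}$
$H{\left(b \right)} = b^{\frac{3}{2}}$
$F{\left(t \right)} = -3 + t^{\frac{3}{2}}$ ($F{\left(t \right)} = t^{\frac{3}{2}} - 3 = -3 + t^{\frac{3}{2}}$)
$144 + F{\left(19 \right)} = 144 - \left(3 - 19^{\frac{3}{2}}\right) = 144 - \left(3 - 19 \sqrt{19}\right) = 141 + 19 \sqrt{19}$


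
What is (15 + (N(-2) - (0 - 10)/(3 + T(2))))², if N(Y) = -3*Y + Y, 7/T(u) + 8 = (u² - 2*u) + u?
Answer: 72361/121 ≈ 598.02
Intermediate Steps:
T(u) = 7/(-8 + u² - u) (T(u) = 7/(-8 + ((u² - 2*u) + u)) = 7/(-8 + (u² - u)) = 7/(-8 + u² - u))
N(Y) = -2*Y
(15 + (N(-2) - (0 - 10)/(3 + T(2))))² = (15 + (-2*(-2) - (0 - 10)/(3 + 7/(-8 + 2² - 1*2))))² = (15 + (4 - (-10)/(3 + 7/(-8 + 4 - 2))))² = (15 + (4 - (-10)/(3 + 7/(-6))))² = (15 + (4 - (-10)/(3 + 7*(-⅙))))² = (15 + (4 - (-10)/(3 - 7/6)))² = (15 + (4 - (-10)/11/6))² = (15 + (4 - (-10)*6/11))² = (15 + (4 - 1*(-60/11)))² = (15 + (4 + 60/11))² = (15 + 104/11)² = (269/11)² = 72361/121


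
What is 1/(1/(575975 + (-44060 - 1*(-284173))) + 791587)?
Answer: 816088/646004651657 ≈ 1.2633e-6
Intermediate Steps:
1/(1/(575975 + (-44060 - 1*(-284173))) + 791587) = 1/(1/(575975 + (-44060 + 284173)) + 791587) = 1/(1/(575975 + 240113) + 791587) = 1/(1/816088 + 791587) = 1/(646004651657/816088) = 816088/646004651657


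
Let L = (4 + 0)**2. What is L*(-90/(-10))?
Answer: 144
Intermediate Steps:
L = 16 (L = 4**2 = 16)
L*(-90/(-10)) = 16*(-90/(-10)) = 16*(-90*(-1/10)) = 16*9 = 144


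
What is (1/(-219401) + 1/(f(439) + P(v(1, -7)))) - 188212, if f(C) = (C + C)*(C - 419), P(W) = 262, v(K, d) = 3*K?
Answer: -105134271947755/558594946 ≈ -1.8821e+5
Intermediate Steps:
f(C) = 2*C*(-419 + C) (f(C) = (2*C)*(-419 + C) = 2*C*(-419 + C))
(1/(-219401) + 1/(f(439) + P(v(1, -7)))) - 188212 = (1/(-219401) + 1/(2*439*(-419 + 439) + 262)) - 188212 = (-1/219401 + 1/(2*439*20 + 262)) - 188212 = (-1/219401 + 1/(17560 + 262)) - 188212 = (-1/219401 + 1/17822) - 188212 = 28797/558594946 - 188212 = -105134271947755/558594946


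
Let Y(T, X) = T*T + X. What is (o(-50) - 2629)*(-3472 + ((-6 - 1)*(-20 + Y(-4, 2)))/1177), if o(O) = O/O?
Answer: 10739400840/1177 ≈ 9.1244e+6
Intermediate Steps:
Y(T, X) = X + T² (Y(T, X) = T² + X = X + T²)
o(O) = 1
(o(-50) - 2629)*(-3472 + ((-6 - 1)*(-20 + Y(-4, 2)))/1177) = (1 - 2629)*(-3472 + ((-6 - 1)*(-20 + (2 + (-4)²)))/1177) = -2628*(-3472 - 7*(-20 + (2 + 16))*(1/1177)) = -2628*(-3472 - 7*(-20 + 18)*(1/1177)) = -2628*(-3472 - 7*(-2)*(1/1177)) = -2628*(-3472 + 14*(1/1177)) = -2628*(-3472 + 14/1177) = -2628*(-4086530/1177) = 10739400840/1177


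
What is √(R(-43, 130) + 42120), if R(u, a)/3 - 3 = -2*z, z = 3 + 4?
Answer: √42087 ≈ 205.15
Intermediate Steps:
z = 7
R(u, a) = -33 (R(u, a) = 9 + 3*(-2*7) = 9 + 3*(-14) = 9 - 42 = -33)
√(R(-43, 130) + 42120) = √(-33 + 42120) = √42087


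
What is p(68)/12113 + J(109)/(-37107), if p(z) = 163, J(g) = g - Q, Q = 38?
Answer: 5188418/449477091 ≈ 0.011543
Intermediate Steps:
J(g) = -38 + g (J(g) = g - 1*38 = g - 38 = -38 + g)
p(68)/12113 + J(109)/(-37107) = 163/12113 + (-38 + 109)/(-37107) = 163*(1/12113) + 71*(-1/37107) = 163/12113 - 71/37107 = 5188418/449477091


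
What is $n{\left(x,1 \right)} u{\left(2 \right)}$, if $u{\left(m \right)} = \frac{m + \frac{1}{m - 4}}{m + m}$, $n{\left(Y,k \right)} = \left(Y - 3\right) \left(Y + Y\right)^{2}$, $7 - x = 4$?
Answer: $0$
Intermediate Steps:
$x = 3$ ($x = 7 - 4 = 3$)
$n{\left(Y,k \right)} = 4 Y^{2} \left(-3 + Y\right)$ ($n{\left(Y,k \right)} = \left(-3 + Y\right) \left(2 Y\right)^{2} = \left(-3 + Y\right) 4 Y^{2} = 4 Y^{2} \left(-3 + Y\right)$)
$u{\left(m \right)} = \frac{m + \frac{1}{-4 + m}}{2 m}$
$n{\left(x,1 \right)} u{\left(2 \right)} = 4 \cdot 3^{2} \left(-3 + 3\right) \frac{1 + 2^{2} - 8}{2 \cdot 2 \left(-4 + 2\right)} = 4 \cdot 9 \cdot 0 \cdot \frac{1}{2} \cdot \frac{1}{2} \frac{1}{-2} \left(1 + 4 - 8\right) = 0 \cdot \frac{1}{2} \cdot \frac{1}{2} \left(- \frac{1}{2}\right) \left(-3\right) = 0 \cdot \frac{3}{8} = 0$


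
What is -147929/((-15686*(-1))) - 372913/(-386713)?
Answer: -51356554059/6065980118 ≈ -8.4663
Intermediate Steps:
-147929/((-15686*(-1))) - 372913/(-386713) = -147929/15686 - 372913*(-1/386713) = -147929*1/15686 + 372913/386713 = -147929/15686 + 372913/386713 = -51356554059/6065980118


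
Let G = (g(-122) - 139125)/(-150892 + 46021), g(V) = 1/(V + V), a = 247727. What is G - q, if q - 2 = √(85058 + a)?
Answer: -17230547/25588524 - √332785 ≈ -577.55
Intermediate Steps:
q = 2 + √332785 (q = 2 + √(85058 + 247727) = 2 + √332785 ≈ 578.88)
g(V) = 1/(2*V)
G = 33946501/25588524 (G = ((½)/(-122) - 139125)/(-150892 + 46021) = ((½)*(-1/122) - 139125)/(-104871) = (-1/244 - 139125)*(-1/104871) = -33946501/244*(-1/104871) = 33946501/25588524 ≈ 1.3266)
G - q = 33946501/25588524 - (2 + √332785) = 33946501/25588524 + (-2 - √332785) = -17230547/25588524 - √332785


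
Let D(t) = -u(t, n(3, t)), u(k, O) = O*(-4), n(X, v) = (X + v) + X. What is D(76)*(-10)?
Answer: -3280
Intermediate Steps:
n(X, v) = v + 2*X
u(k, O) = -4*O
D(t) = 24 + 4*t (D(t) = -(-4)*(t + 2*3) = -(-4)*(t + 6) = -(-4)*(6 + t) = -(-24 - 4*t) = 24 + 4*t)
D(76)*(-10) = (24 + 4*76)*(-10) = (24 + 304)*(-10) = 328*(-10) = -3280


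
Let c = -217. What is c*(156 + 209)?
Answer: -79205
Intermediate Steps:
c*(156 + 209) = -217*(156 + 209) = -217*365 = -79205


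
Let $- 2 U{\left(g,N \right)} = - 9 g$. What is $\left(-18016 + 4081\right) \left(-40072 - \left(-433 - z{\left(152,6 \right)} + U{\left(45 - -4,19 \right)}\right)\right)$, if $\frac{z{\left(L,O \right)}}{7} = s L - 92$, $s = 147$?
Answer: $- \frac{3230258415}{2} \approx -1.6151 \cdot 10^{9}$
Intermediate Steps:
$U{\left(g,N \right)} = \frac{9 g}{2}$ ($U{\left(g,N \right)} = - \frac{\left(-9\right) g}{2} = \frac{9 g}{2}$)
$z{\left(L,O \right)} = -644 + 1029 L$ ($z{\left(L,O \right)} = 7 \left(147 L - 92\right) = 7 \left(-92 + 147 L\right) = -644 + 1029 L$)
$\left(-18016 + 4081\right) \left(-40072 - \left(-433 - z{\left(152,6 \right)} + U{\left(45 - -4,19 \right)}\right)\right) = \left(-18016 + 4081\right) \left(-40072 + \left(\left(433 - \frac{9 \left(45 - -4\right)}{2}\right) + \left(-644 + 1029 \cdot 152\right)\right)\right) = - 13935 \left(-40072 + \left(\left(433 - \frac{9 \left(45 + 4\right)}{2}\right) + \left(-644 + 156408\right)\right)\right) = - 13935 \left(-40072 + \left(\left(433 - \frac{9}{2} \cdot 49\right) + 155764\right)\right) = - 13935 \left(-40072 + \left(\left(433 - \frac{441}{2}\right) + 155764\right)\right) = - 13935 \left(-40072 + \left(\frac{425}{2} + 155764\right)\right) = - 13935 \left(-40072 + \frac{311953}{2}\right) = \left(-13935\right) \frac{231809}{2} = - \frac{3230258415}{2}$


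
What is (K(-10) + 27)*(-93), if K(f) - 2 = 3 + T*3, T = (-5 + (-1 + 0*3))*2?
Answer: 372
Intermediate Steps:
T = -12 (T = (-5 + (-1 + 0))*2 = (-5 - 1)*2 = -6*2 = -12)
K(f) = -31 (K(f) = 2 + (3 - 12*3) = 2 + (3 - 36) = 2 - 33 = -31)
(K(-10) + 27)*(-93) = (-31 + 27)*(-93) = -4*(-93) = 372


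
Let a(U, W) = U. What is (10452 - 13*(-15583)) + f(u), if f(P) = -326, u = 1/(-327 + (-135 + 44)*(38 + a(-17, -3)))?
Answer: 212705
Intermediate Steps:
u = -1/2238 (u = 1/(-327 + (-135 + 44)*(38 - 17)) = 1/(-327 - 91*21) = 1/(-327 - 1911) = 1/(-2238) = -1/2238 ≈ -0.00044683)
(10452 - 13*(-15583)) + f(u) = (10452 - 13*(-15583)) - 326 = (10452 + 202579) - 326 = 213031 - 326 = 212705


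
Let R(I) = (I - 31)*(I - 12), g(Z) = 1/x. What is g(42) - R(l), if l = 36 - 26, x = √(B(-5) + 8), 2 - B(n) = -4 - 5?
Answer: -42 + √19/19 ≈ -41.771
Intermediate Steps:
B(n) = 11 (B(n) = 2 - (-4 - 5) = 2 - 1*(-9) = 2 + 9 = 11)
x = √19 (x = √(11 + 8) = √19 ≈ 4.3589)
g(Z) = √19/19 (g(Z) = 1/(√19) = √19/19)
l = 10
R(I) = (-31 + I)*(-12 + I)
g(42) - R(l) = √19/19 - (372 + 10² - 43*10) = √19/19 - (372 + 100 - 430) = √19/19 - 1*42 = √19/19 - 42 = -42 + √19/19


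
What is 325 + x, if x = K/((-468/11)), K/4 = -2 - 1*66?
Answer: 38773/117 ≈ 331.39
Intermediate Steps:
K = -272 (K = 4*(-2 - 1*66) = 4*(-2 - 66) = 4*(-68) = -272)
x = 748/117 (x = -272/((-468/11)) = -272/((-468*1/11)) = -272/(-468/11) = -272*(-11/468) = 748/117 ≈ 6.3932)
325 + x = 325 + 748/117 = 38773/117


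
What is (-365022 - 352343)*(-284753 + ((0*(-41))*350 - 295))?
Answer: 204483458520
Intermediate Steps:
(-365022 - 352343)*(-284753 + ((0*(-41))*350 - 295)) = -717365*(-284753 + (0*350 - 295)) = -717365*(-284753 + (0 - 295)) = -717365*(-284753 - 295) = -717365*(-285048) = 204483458520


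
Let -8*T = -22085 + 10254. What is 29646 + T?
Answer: 248999/8 ≈ 31125.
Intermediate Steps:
T = 11831/8 (T = -(-22085 + 10254)/8 = -⅛*(-11831) = 11831/8 ≈ 1478.9)
29646 + T = 29646 + 11831/8 = 248999/8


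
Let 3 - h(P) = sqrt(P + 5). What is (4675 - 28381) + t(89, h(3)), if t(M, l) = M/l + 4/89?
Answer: -2086067/89 + 178*sqrt(2) ≈ -23187.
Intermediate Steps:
h(P) = 3 - sqrt(5 + P) (h(P) = 3 - sqrt(P + 5) = 3 - sqrt(5 + P))
t(M, l) = 4/89 + M/l (t(M, l) = M/l + 4*(1/89) = M/l + 4/89 = 4/89 + M/l)
(4675 - 28381) + t(89, h(3)) = (4675 - 28381) + (4/89 + 89/(3 - sqrt(5 + 3))) = -23706 + (4/89 + 89/(3 - sqrt(8))) = -23706 + (4/89 + 89/(3 - 2*sqrt(2))) = -2109830/89 + 89/(3 - 2*sqrt(2))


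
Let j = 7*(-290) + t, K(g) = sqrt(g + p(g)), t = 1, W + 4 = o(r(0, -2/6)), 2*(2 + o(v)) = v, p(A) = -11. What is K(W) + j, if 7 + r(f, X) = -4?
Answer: -2029 + 3*I*sqrt(10)/2 ≈ -2029.0 + 4.7434*I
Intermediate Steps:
r(f, X) = -11 (r(f, X) = -7 - 4 = -11)
o(v) = -2 + v/2
W = -23/2 (W = -4 + (-2 + (1/2)*(-11)) = -4 + (-2 - 11/2) = -4 - 15/2 = -23/2 ≈ -11.500)
K(g) = sqrt(-11 + g) (K(g) = sqrt(g - 11) = sqrt(-11 + g))
j = -2029 (j = 7*(-290) + 1 = -2030 + 1 = -2029)
K(W) + j = sqrt(-11 - 23/2) - 2029 = sqrt(-45/2) - 2029 = 3*I*sqrt(10)/2 - 2029 = -2029 + 3*I*sqrt(10)/2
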